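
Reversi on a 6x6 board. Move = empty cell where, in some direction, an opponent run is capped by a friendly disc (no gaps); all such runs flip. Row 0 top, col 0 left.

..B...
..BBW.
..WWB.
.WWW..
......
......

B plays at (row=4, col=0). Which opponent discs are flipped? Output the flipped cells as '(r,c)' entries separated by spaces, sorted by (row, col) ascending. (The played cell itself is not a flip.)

Dir NW: edge -> no flip
Dir N: first cell '.' (not opp) -> no flip
Dir NE: opp run (3,1) (2,2) capped by B -> flip
Dir W: edge -> no flip
Dir E: first cell '.' (not opp) -> no flip
Dir SW: edge -> no flip
Dir S: first cell '.' (not opp) -> no flip
Dir SE: first cell '.' (not opp) -> no flip

Answer: (2,2) (3,1)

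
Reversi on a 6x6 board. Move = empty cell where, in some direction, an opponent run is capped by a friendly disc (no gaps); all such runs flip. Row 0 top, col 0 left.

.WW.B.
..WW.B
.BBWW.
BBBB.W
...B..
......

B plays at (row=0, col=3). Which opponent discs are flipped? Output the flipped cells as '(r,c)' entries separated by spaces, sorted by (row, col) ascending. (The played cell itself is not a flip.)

Dir NW: edge -> no flip
Dir N: edge -> no flip
Dir NE: edge -> no flip
Dir W: opp run (0,2) (0,1), next='.' -> no flip
Dir E: first cell 'B' (not opp) -> no flip
Dir SW: opp run (1,2) capped by B -> flip
Dir S: opp run (1,3) (2,3) capped by B -> flip
Dir SE: first cell '.' (not opp) -> no flip

Answer: (1,2) (1,3) (2,3)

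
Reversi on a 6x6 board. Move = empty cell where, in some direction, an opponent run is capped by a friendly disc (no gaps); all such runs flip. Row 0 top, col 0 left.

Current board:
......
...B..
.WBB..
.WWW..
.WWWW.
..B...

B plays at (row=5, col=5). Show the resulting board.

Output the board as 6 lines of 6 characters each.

Place B at (5,5); scan 8 dirs for brackets.
Dir NW: opp run (4,4) (3,3) capped by B -> flip
Dir N: first cell '.' (not opp) -> no flip
Dir NE: edge -> no flip
Dir W: first cell '.' (not opp) -> no flip
Dir E: edge -> no flip
Dir SW: edge -> no flip
Dir S: edge -> no flip
Dir SE: edge -> no flip
All flips: (3,3) (4,4)

Answer: ......
...B..
.WBB..
.WWB..
.WWWB.
..B..B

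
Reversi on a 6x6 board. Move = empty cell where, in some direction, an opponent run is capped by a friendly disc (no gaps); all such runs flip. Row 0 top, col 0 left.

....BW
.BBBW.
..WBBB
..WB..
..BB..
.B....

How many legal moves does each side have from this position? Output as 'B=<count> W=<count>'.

-- B to move --
(0,3): flips 1 -> legal
(1,5): flips 1 -> legal
(2,1): flips 2 -> legal
(3,1): flips 2 -> legal
(4,1): flips 1 -> legal
B mobility = 5
-- W to move --
(0,0): flips 1 -> legal
(0,1): no bracket -> illegal
(0,2): flips 1 -> legal
(0,3): flips 1 -> legal
(1,0): flips 3 -> legal
(1,5): no bracket -> illegal
(2,0): no bracket -> illegal
(2,1): no bracket -> illegal
(3,1): no bracket -> illegal
(3,4): flips 2 -> legal
(3,5): no bracket -> illegal
(4,0): no bracket -> illegal
(4,1): no bracket -> illegal
(4,4): flips 1 -> legal
(5,0): no bracket -> illegal
(5,2): flips 1 -> legal
(5,3): no bracket -> illegal
(5,4): flips 1 -> legal
W mobility = 8

Answer: B=5 W=8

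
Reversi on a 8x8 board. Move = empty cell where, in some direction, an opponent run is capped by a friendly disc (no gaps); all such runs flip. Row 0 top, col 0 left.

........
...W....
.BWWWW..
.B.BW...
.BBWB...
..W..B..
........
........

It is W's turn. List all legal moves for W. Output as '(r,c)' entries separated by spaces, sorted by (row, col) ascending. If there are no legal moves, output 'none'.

(1,0): no bracket -> illegal
(1,1): no bracket -> illegal
(1,2): no bracket -> illegal
(2,0): flips 1 -> legal
(3,0): flips 1 -> legal
(3,2): flips 2 -> legal
(3,5): no bracket -> illegal
(4,0): flips 3 -> legal
(4,5): flips 1 -> legal
(4,6): no bracket -> illegal
(5,0): no bracket -> illegal
(5,1): flips 2 -> legal
(5,3): no bracket -> illegal
(5,4): flips 1 -> legal
(5,6): no bracket -> illegal
(6,4): no bracket -> illegal
(6,5): no bracket -> illegal
(6,6): flips 3 -> legal

Answer: (2,0) (3,0) (3,2) (4,0) (4,5) (5,1) (5,4) (6,6)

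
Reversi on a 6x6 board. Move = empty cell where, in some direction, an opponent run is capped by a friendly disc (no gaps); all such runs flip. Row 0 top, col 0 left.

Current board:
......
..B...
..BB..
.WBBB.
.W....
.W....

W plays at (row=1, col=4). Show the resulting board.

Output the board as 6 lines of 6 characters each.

Answer: ......
..B.W.
..BW..
.WWBB.
.W....
.W....

Derivation:
Place W at (1,4); scan 8 dirs for brackets.
Dir NW: first cell '.' (not opp) -> no flip
Dir N: first cell '.' (not opp) -> no flip
Dir NE: first cell '.' (not opp) -> no flip
Dir W: first cell '.' (not opp) -> no flip
Dir E: first cell '.' (not opp) -> no flip
Dir SW: opp run (2,3) (3,2) capped by W -> flip
Dir S: first cell '.' (not opp) -> no flip
Dir SE: first cell '.' (not opp) -> no flip
All flips: (2,3) (3,2)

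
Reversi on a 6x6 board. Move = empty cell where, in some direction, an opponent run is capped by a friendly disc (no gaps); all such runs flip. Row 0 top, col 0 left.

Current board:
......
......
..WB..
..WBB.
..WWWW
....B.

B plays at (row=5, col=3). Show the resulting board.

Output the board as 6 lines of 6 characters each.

Place B at (5,3); scan 8 dirs for brackets.
Dir NW: opp run (4,2), next='.' -> no flip
Dir N: opp run (4,3) capped by B -> flip
Dir NE: opp run (4,4), next='.' -> no flip
Dir W: first cell '.' (not opp) -> no flip
Dir E: first cell 'B' (not opp) -> no flip
Dir SW: edge -> no flip
Dir S: edge -> no flip
Dir SE: edge -> no flip
All flips: (4,3)

Answer: ......
......
..WB..
..WBB.
..WBWW
...BB.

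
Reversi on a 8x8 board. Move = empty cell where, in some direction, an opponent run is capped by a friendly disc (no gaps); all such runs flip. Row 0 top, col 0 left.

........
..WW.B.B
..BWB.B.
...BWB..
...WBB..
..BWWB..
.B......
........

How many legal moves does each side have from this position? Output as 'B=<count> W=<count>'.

-- B to move --
(0,1): flips 3 -> legal
(0,2): flips 2 -> legal
(0,3): flips 2 -> legal
(0,4): flips 1 -> legal
(1,1): no bracket -> illegal
(1,4): no bracket -> illegal
(2,1): no bracket -> illegal
(2,5): flips 2 -> legal
(3,2): no bracket -> illegal
(4,2): flips 1 -> legal
(6,2): flips 1 -> legal
(6,3): flips 3 -> legal
(6,4): flips 1 -> legal
(6,5): no bracket -> illegal
B mobility = 9
-- W to move --
(0,4): no bracket -> illegal
(0,5): no bracket -> illegal
(0,6): no bracket -> illegal
(0,7): no bracket -> illegal
(1,1): no bracket -> illegal
(1,4): flips 1 -> legal
(1,6): no bracket -> illegal
(2,1): flips 1 -> legal
(2,5): flips 1 -> legal
(2,7): no bracket -> illegal
(3,1): flips 1 -> legal
(3,2): flips 2 -> legal
(3,6): flips 2 -> legal
(3,7): no bracket -> illegal
(4,1): no bracket -> illegal
(4,2): no bracket -> illegal
(4,6): flips 4 -> legal
(5,0): no bracket -> illegal
(5,1): flips 1 -> legal
(5,6): flips 2 -> legal
(6,0): no bracket -> illegal
(6,2): no bracket -> illegal
(6,3): no bracket -> illegal
(6,4): no bracket -> illegal
(6,5): no bracket -> illegal
(6,6): no bracket -> illegal
(7,0): flips 2 -> legal
(7,1): no bracket -> illegal
(7,2): no bracket -> illegal
W mobility = 10

Answer: B=9 W=10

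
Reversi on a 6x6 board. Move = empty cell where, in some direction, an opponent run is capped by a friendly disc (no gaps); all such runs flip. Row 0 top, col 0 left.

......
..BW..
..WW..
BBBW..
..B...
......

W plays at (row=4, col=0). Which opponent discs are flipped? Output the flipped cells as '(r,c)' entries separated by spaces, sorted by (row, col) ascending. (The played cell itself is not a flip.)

Dir NW: edge -> no flip
Dir N: opp run (3,0), next='.' -> no flip
Dir NE: opp run (3,1) capped by W -> flip
Dir W: edge -> no flip
Dir E: first cell '.' (not opp) -> no flip
Dir SW: edge -> no flip
Dir S: first cell '.' (not opp) -> no flip
Dir SE: first cell '.' (not opp) -> no flip

Answer: (3,1)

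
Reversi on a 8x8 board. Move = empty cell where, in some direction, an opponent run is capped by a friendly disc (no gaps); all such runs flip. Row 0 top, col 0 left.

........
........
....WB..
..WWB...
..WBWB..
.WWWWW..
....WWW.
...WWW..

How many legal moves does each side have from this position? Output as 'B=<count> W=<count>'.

Answer: B=8 W=5

Derivation:
-- B to move --
(1,3): no bracket -> illegal
(1,4): flips 1 -> legal
(1,5): no bracket -> illegal
(2,1): flips 1 -> legal
(2,2): no bracket -> illegal
(2,3): flips 2 -> legal
(3,1): flips 2 -> legal
(3,5): no bracket -> illegal
(4,0): no bracket -> illegal
(4,1): flips 1 -> legal
(4,6): no bracket -> illegal
(5,0): no bracket -> illegal
(5,6): no bracket -> illegal
(5,7): no bracket -> illegal
(6,0): no bracket -> illegal
(6,1): flips 1 -> legal
(6,2): no bracket -> illegal
(6,3): flips 2 -> legal
(6,7): no bracket -> illegal
(7,2): no bracket -> illegal
(7,6): flips 2 -> legal
(7,7): no bracket -> illegal
B mobility = 8
-- W to move --
(1,4): no bracket -> illegal
(1,5): no bracket -> illegal
(1,6): flips 3 -> legal
(2,3): no bracket -> illegal
(2,6): flips 1 -> legal
(3,5): flips 2 -> legal
(3,6): flips 1 -> legal
(4,6): flips 1 -> legal
(5,6): no bracket -> illegal
W mobility = 5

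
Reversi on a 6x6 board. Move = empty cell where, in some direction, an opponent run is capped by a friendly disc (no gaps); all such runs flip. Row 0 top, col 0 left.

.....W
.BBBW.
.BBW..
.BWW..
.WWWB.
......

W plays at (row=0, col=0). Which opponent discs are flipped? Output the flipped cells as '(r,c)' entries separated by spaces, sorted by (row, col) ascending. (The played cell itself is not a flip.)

Answer: (1,1) (2,2)

Derivation:
Dir NW: edge -> no flip
Dir N: edge -> no flip
Dir NE: edge -> no flip
Dir W: edge -> no flip
Dir E: first cell '.' (not opp) -> no flip
Dir SW: edge -> no flip
Dir S: first cell '.' (not opp) -> no flip
Dir SE: opp run (1,1) (2,2) capped by W -> flip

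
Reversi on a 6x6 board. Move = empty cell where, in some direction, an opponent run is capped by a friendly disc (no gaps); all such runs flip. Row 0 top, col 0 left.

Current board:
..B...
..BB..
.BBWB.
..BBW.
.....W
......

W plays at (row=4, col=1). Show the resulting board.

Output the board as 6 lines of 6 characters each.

Answer: ..B...
..BB..
.BBWB.
..WBW.
.W...W
......

Derivation:
Place W at (4,1); scan 8 dirs for brackets.
Dir NW: first cell '.' (not opp) -> no flip
Dir N: first cell '.' (not opp) -> no flip
Dir NE: opp run (3,2) capped by W -> flip
Dir W: first cell '.' (not opp) -> no flip
Dir E: first cell '.' (not opp) -> no flip
Dir SW: first cell '.' (not opp) -> no flip
Dir S: first cell '.' (not opp) -> no flip
Dir SE: first cell '.' (not opp) -> no flip
All flips: (3,2)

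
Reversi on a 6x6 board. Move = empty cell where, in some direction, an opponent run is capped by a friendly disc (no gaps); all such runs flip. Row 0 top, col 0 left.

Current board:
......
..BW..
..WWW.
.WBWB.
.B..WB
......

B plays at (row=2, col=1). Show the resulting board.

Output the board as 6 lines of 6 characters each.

Place B at (2,1); scan 8 dirs for brackets.
Dir NW: first cell '.' (not opp) -> no flip
Dir N: first cell '.' (not opp) -> no flip
Dir NE: first cell 'B' (not opp) -> no flip
Dir W: first cell '.' (not opp) -> no flip
Dir E: opp run (2,2) (2,3) (2,4), next='.' -> no flip
Dir SW: first cell '.' (not opp) -> no flip
Dir S: opp run (3,1) capped by B -> flip
Dir SE: first cell 'B' (not opp) -> no flip
All flips: (3,1)

Answer: ......
..BW..
.BWWW.
.BBWB.
.B..WB
......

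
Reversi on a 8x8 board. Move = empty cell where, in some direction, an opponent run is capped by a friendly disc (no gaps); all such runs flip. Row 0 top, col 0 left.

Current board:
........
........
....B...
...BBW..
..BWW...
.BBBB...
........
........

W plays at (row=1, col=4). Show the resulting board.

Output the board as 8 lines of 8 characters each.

Answer: ........
....W...
....W...
...BWW..
..BWW...
.BBBB...
........
........

Derivation:
Place W at (1,4); scan 8 dirs for brackets.
Dir NW: first cell '.' (not opp) -> no flip
Dir N: first cell '.' (not opp) -> no flip
Dir NE: first cell '.' (not opp) -> no flip
Dir W: first cell '.' (not opp) -> no flip
Dir E: first cell '.' (not opp) -> no flip
Dir SW: first cell '.' (not opp) -> no flip
Dir S: opp run (2,4) (3,4) capped by W -> flip
Dir SE: first cell '.' (not opp) -> no flip
All flips: (2,4) (3,4)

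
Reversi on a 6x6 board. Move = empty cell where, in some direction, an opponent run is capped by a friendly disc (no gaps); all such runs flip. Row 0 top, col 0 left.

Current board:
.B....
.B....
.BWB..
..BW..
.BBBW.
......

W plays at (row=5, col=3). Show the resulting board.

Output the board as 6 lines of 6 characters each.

Answer: .B....
.B....
.BWB..
..BW..
.BBWW.
...W..

Derivation:
Place W at (5,3); scan 8 dirs for brackets.
Dir NW: opp run (4,2), next='.' -> no flip
Dir N: opp run (4,3) capped by W -> flip
Dir NE: first cell 'W' (not opp) -> no flip
Dir W: first cell '.' (not opp) -> no flip
Dir E: first cell '.' (not opp) -> no flip
Dir SW: edge -> no flip
Dir S: edge -> no flip
Dir SE: edge -> no flip
All flips: (4,3)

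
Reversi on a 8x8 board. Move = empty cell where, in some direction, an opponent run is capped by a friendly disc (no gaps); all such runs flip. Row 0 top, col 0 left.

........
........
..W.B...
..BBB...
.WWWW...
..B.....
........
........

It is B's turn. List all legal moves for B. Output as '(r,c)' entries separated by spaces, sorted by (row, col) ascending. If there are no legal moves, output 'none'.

(1,1): flips 1 -> legal
(1,2): flips 1 -> legal
(1,3): no bracket -> illegal
(2,1): no bracket -> illegal
(2,3): no bracket -> illegal
(3,0): flips 1 -> legal
(3,1): no bracket -> illegal
(3,5): no bracket -> illegal
(4,0): no bracket -> illegal
(4,5): no bracket -> illegal
(5,0): flips 1 -> legal
(5,1): flips 1 -> legal
(5,3): flips 1 -> legal
(5,4): flips 2 -> legal
(5,5): flips 1 -> legal

Answer: (1,1) (1,2) (3,0) (5,0) (5,1) (5,3) (5,4) (5,5)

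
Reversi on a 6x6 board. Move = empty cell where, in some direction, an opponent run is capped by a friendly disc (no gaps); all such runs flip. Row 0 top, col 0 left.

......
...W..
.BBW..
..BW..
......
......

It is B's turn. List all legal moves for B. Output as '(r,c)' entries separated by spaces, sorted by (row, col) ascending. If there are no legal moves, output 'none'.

(0,2): no bracket -> illegal
(0,3): no bracket -> illegal
(0,4): flips 1 -> legal
(1,2): no bracket -> illegal
(1,4): flips 1 -> legal
(2,4): flips 1 -> legal
(3,4): flips 1 -> legal
(4,2): no bracket -> illegal
(4,3): no bracket -> illegal
(4,4): flips 1 -> legal

Answer: (0,4) (1,4) (2,4) (3,4) (4,4)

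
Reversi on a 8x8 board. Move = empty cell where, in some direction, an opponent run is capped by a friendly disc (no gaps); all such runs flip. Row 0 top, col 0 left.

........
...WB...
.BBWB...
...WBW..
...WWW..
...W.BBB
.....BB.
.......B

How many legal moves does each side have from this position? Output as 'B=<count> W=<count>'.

Answer: B=10 W=9

Derivation:
-- B to move --
(0,2): flips 1 -> legal
(0,3): no bracket -> illegal
(0,4): flips 1 -> legal
(1,2): flips 2 -> legal
(2,5): flips 2 -> legal
(2,6): no bracket -> illegal
(3,2): flips 2 -> legal
(3,6): flips 1 -> legal
(4,2): flips 1 -> legal
(4,6): flips 1 -> legal
(5,2): flips 1 -> legal
(5,4): flips 1 -> legal
(6,2): no bracket -> illegal
(6,3): no bracket -> illegal
(6,4): no bracket -> illegal
B mobility = 10
-- W to move --
(0,3): no bracket -> illegal
(0,4): flips 3 -> legal
(0,5): flips 1 -> legal
(1,0): no bracket -> illegal
(1,1): flips 1 -> legal
(1,2): no bracket -> illegal
(1,5): flips 2 -> legal
(2,0): flips 2 -> legal
(2,5): flips 2 -> legal
(3,0): no bracket -> illegal
(3,1): flips 1 -> legal
(3,2): no bracket -> illegal
(4,6): no bracket -> illegal
(4,7): no bracket -> illegal
(5,4): no bracket -> illegal
(6,4): no bracket -> illegal
(6,7): flips 1 -> legal
(7,4): no bracket -> illegal
(7,5): flips 2 -> legal
(7,6): no bracket -> illegal
W mobility = 9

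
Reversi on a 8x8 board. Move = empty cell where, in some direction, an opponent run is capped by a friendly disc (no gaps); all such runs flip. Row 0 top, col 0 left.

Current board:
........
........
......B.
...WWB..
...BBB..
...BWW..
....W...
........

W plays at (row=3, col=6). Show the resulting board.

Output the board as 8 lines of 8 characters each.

Answer: ........
........
......B.
...WWWW.
...BBW..
...BWW..
....W...
........

Derivation:
Place W at (3,6); scan 8 dirs for brackets.
Dir NW: first cell '.' (not opp) -> no flip
Dir N: opp run (2,6), next='.' -> no flip
Dir NE: first cell '.' (not opp) -> no flip
Dir W: opp run (3,5) capped by W -> flip
Dir E: first cell '.' (not opp) -> no flip
Dir SW: opp run (4,5) capped by W -> flip
Dir S: first cell '.' (not opp) -> no flip
Dir SE: first cell '.' (not opp) -> no flip
All flips: (3,5) (4,5)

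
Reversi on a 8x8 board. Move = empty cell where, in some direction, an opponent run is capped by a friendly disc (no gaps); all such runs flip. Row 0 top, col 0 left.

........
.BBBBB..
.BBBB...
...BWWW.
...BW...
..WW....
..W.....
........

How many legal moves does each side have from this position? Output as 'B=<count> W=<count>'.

Answer: B=8 W=7

Derivation:
-- B to move --
(2,5): flips 1 -> legal
(2,6): no bracket -> illegal
(2,7): no bracket -> illegal
(3,7): flips 3 -> legal
(4,1): no bracket -> illegal
(4,2): no bracket -> illegal
(4,5): flips 2 -> legal
(4,6): flips 1 -> legal
(4,7): no bracket -> illegal
(5,1): no bracket -> illegal
(5,4): flips 2 -> legal
(5,5): flips 1 -> legal
(6,1): flips 1 -> legal
(6,3): flips 1 -> legal
(6,4): no bracket -> illegal
(7,1): no bracket -> illegal
(7,2): no bracket -> illegal
(7,3): no bracket -> illegal
B mobility = 8
-- W to move --
(0,0): flips 3 -> legal
(0,1): flips 2 -> legal
(0,2): flips 2 -> legal
(0,3): flips 4 -> legal
(0,4): flips 2 -> legal
(0,5): no bracket -> illegal
(0,6): no bracket -> illegal
(1,0): no bracket -> illegal
(1,6): no bracket -> illegal
(2,0): no bracket -> illegal
(2,5): no bracket -> illegal
(2,6): no bracket -> illegal
(3,0): no bracket -> illegal
(3,1): no bracket -> illegal
(3,2): flips 1 -> legal
(4,2): flips 1 -> legal
(5,4): no bracket -> illegal
W mobility = 7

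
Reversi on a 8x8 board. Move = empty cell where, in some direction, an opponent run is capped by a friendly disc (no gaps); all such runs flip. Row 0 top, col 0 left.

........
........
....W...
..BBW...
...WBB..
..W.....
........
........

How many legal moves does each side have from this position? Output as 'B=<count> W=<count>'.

-- B to move --
(1,3): no bracket -> illegal
(1,4): flips 2 -> legal
(1,5): flips 1 -> legal
(2,3): flips 1 -> legal
(2,5): no bracket -> illegal
(3,5): flips 1 -> legal
(4,1): no bracket -> illegal
(4,2): flips 1 -> legal
(5,1): no bracket -> illegal
(5,3): flips 1 -> legal
(5,4): flips 1 -> legal
(6,1): no bracket -> illegal
(6,2): no bracket -> illegal
(6,3): no bracket -> illegal
B mobility = 7
-- W to move --
(2,1): flips 1 -> legal
(2,2): no bracket -> illegal
(2,3): flips 1 -> legal
(3,1): flips 2 -> legal
(3,5): no bracket -> illegal
(3,6): no bracket -> illegal
(4,1): no bracket -> illegal
(4,2): flips 1 -> legal
(4,6): flips 2 -> legal
(5,3): no bracket -> illegal
(5,4): flips 1 -> legal
(5,5): no bracket -> illegal
(5,6): flips 1 -> legal
W mobility = 7

Answer: B=7 W=7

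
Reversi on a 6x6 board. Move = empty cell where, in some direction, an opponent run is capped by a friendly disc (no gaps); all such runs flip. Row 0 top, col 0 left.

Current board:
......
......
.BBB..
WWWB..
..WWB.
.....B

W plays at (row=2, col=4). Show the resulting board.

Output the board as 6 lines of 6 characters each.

Place W at (2,4); scan 8 dirs for brackets.
Dir NW: first cell '.' (not opp) -> no flip
Dir N: first cell '.' (not opp) -> no flip
Dir NE: first cell '.' (not opp) -> no flip
Dir W: opp run (2,3) (2,2) (2,1), next='.' -> no flip
Dir E: first cell '.' (not opp) -> no flip
Dir SW: opp run (3,3) capped by W -> flip
Dir S: first cell '.' (not opp) -> no flip
Dir SE: first cell '.' (not opp) -> no flip
All flips: (3,3)

Answer: ......
......
.BBBW.
WWWW..
..WWB.
.....B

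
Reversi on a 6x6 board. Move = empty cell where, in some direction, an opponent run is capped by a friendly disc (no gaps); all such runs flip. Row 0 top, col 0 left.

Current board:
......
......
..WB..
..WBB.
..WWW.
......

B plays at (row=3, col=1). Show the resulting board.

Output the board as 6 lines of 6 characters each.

Answer: ......
......
..WB..
.BBBB.
..WWW.
......

Derivation:
Place B at (3,1); scan 8 dirs for brackets.
Dir NW: first cell '.' (not opp) -> no flip
Dir N: first cell '.' (not opp) -> no flip
Dir NE: opp run (2,2), next='.' -> no flip
Dir W: first cell '.' (not opp) -> no flip
Dir E: opp run (3,2) capped by B -> flip
Dir SW: first cell '.' (not opp) -> no flip
Dir S: first cell '.' (not opp) -> no flip
Dir SE: opp run (4,2), next='.' -> no flip
All flips: (3,2)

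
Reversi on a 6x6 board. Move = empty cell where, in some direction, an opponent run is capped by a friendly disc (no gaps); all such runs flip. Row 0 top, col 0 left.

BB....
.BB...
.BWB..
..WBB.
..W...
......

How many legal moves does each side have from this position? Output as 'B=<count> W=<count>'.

-- B to move --
(1,3): no bracket -> illegal
(3,1): flips 1 -> legal
(4,1): flips 1 -> legal
(4,3): flips 1 -> legal
(5,1): flips 1 -> legal
(5,2): flips 3 -> legal
(5,3): no bracket -> illegal
B mobility = 5
-- W to move --
(0,2): flips 1 -> legal
(0,3): no bracket -> illegal
(1,0): flips 1 -> legal
(1,3): no bracket -> illegal
(1,4): flips 1 -> legal
(2,0): flips 1 -> legal
(2,4): flips 2 -> legal
(2,5): no bracket -> illegal
(3,0): no bracket -> illegal
(3,1): no bracket -> illegal
(3,5): flips 2 -> legal
(4,3): no bracket -> illegal
(4,4): flips 1 -> legal
(4,5): no bracket -> illegal
W mobility = 7

Answer: B=5 W=7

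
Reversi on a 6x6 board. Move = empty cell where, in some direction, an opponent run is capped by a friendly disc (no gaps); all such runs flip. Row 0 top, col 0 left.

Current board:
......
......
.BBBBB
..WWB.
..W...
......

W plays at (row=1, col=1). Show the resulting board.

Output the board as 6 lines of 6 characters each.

Answer: ......
.W....
.BWBBB
..WWB.
..W...
......

Derivation:
Place W at (1,1); scan 8 dirs for brackets.
Dir NW: first cell '.' (not opp) -> no flip
Dir N: first cell '.' (not opp) -> no flip
Dir NE: first cell '.' (not opp) -> no flip
Dir W: first cell '.' (not opp) -> no flip
Dir E: first cell '.' (not opp) -> no flip
Dir SW: first cell '.' (not opp) -> no flip
Dir S: opp run (2,1), next='.' -> no flip
Dir SE: opp run (2,2) capped by W -> flip
All flips: (2,2)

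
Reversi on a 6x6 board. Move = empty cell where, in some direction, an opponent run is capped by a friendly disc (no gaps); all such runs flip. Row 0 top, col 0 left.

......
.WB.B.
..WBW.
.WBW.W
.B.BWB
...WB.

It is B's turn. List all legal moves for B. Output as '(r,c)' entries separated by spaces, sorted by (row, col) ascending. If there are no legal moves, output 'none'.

Answer: (1,0) (2,1) (2,5) (3,0) (3,4) (5,2)

Derivation:
(0,0): no bracket -> illegal
(0,1): no bracket -> illegal
(0,2): no bracket -> illegal
(1,0): flips 1 -> legal
(1,3): no bracket -> illegal
(1,5): no bracket -> illegal
(2,0): no bracket -> illegal
(2,1): flips 2 -> legal
(2,5): flips 2 -> legal
(3,0): flips 1 -> legal
(3,4): flips 3 -> legal
(4,0): no bracket -> illegal
(4,2): no bracket -> illegal
(5,2): flips 1 -> legal
(5,5): no bracket -> illegal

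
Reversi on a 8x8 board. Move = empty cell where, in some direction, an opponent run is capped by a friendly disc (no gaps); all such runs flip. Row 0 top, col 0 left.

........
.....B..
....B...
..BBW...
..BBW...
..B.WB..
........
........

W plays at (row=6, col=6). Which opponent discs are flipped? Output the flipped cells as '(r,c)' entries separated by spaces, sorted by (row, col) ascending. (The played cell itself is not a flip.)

Answer: (5,5)

Derivation:
Dir NW: opp run (5,5) capped by W -> flip
Dir N: first cell '.' (not opp) -> no flip
Dir NE: first cell '.' (not opp) -> no flip
Dir W: first cell '.' (not opp) -> no flip
Dir E: first cell '.' (not opp) -> no flip
Dir SW: first cell '.' (not opp) -> no flip
Dir S: first cell '.' (not opp) -> no flip
Dir SE: first cell '.' (not opp) -> no flip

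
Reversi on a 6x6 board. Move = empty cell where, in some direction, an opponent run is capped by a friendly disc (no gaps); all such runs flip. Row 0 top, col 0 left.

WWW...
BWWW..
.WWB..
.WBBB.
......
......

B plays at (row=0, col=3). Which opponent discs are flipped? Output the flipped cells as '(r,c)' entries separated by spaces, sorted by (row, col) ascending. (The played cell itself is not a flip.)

Answer: (1,3)

Derivation:
Dir NW: edge -> no flip
Dir N: edge -> no flip
Dir NE: edge -> no flip
Dir W: opp run (0,2) (0,1) (0,0), next=edge -> no flip
Dir E: first cell '.' (not opp) -> no flip
Dir SW: opp run (1,2) (2,1), next='.' -> no flip
Dir S: opp run (1,3) capped by B -> flip
Dir SE: first cell '.' (not opp) -> no flip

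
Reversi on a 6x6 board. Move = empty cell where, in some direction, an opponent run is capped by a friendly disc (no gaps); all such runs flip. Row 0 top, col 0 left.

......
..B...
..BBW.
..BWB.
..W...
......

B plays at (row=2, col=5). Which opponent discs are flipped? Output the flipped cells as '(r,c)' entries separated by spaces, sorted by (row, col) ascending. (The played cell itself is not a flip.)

Answer: (2,4)

Derivation:
Dir NW: first cell '.' (not opp) -> no flip
Dir N: first cell '.' (not opp) -> no flip
Dir NE: edge -> no flip
Dir W: opp run (2,4) capped by B -> flip
Dir E: edge -> no flip
Dir SW: first cell 'B' (not opp) -> no flip
Dir S: first cell '.' (not opp) -> no flip
Dir SE: edge -> no flip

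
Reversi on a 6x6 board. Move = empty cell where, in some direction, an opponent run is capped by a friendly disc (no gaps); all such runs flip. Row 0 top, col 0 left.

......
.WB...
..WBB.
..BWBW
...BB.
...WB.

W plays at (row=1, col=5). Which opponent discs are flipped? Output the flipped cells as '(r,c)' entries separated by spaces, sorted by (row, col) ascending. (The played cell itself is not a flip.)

Dir NW: first cell '.' (not opp) -> no flip
Dir N: first cell '.' (not opp) -> no flip
Dir NE: edge -> no flip
Dir W: first cell '.' (not opp) -> no flip
Dir E: edge -> no flip
Dir SW: opp run (2,4) capped by W -> flip
Dir S: first cell '.' (not opp) -> no flip
Dir SE: edge -> no flip

Answer: (2,4)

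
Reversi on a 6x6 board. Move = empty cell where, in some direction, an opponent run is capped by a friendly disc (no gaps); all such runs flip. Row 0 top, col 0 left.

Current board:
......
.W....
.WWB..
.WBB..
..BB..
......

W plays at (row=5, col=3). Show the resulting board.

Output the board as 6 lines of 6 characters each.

Place W at (5,3); scan 8 dirs for brackets.
Dir NW: opp run (4,2) capped by W -> flip
Dir N: opp run (4,3) (3,3) (2,3), next='.' -> no flip
Dir NE: first cell '.' (not opp) -> no flip
Dir W: first cell '.' (not opp) -> no flip
Dir E: first cell '.' (not opp) -> no flip
Dir SW: edge -> no flip
Dir S: edge -> no flip
Dir SE: edge -> no flip
All flips: (4,2)

Answer: ......
.W....
.WWB..
.WBB..
..WB..
...W..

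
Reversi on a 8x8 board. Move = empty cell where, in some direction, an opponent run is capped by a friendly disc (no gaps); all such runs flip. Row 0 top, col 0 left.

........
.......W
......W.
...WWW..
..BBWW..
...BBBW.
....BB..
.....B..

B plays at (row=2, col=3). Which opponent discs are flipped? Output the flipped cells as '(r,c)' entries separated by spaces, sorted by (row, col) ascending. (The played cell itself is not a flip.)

Dir NW: first cell '.' (not opp) -> no flip
Dir N: first cell '.' (not opp) -> no flip
Dir NE: first cell '.' (not opp) -> no flip
Dir W: first cell '.' (not opp) -> no flip
Dir E: first cell '.' (not opp) -> no flip
Dir SW: first cell '.' (not opp) -> no flip
Dir S: opp run (3,3) capped by B -> flip
Dir SE: opp run (3,4) (4,5) (5,6), next='.' -> no flip

Answer: (3,3)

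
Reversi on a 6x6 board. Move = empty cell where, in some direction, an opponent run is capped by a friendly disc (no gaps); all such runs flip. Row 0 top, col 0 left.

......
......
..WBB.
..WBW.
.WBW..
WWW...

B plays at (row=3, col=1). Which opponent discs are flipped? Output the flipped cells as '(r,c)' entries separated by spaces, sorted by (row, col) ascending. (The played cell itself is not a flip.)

Answer: (3,2)

Derivation:
Dir NW: first cell '.' (not opp) -> no flip
Dir N: first cell '.' (not opp) -> no flip
Dir NE: opp run (2,2), next='.' -> no flip
Dir W: first cell '.' (not opp) -> no flip
Dir E: opp run (3,2) capped by B -> flip
Dir SW: first cell '.' (not opp) -> no flip
Dir S: opp run (4,1) (5,1), next=edge -> no flip
Dir SE: first cell 'B' (not opp) -> no flip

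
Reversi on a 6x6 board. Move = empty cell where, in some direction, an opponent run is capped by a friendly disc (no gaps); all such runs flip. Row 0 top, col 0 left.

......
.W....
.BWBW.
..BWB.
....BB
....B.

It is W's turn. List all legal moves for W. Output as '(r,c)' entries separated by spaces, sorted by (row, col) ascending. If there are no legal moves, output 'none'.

Answer: (1,3) (2,0) (3,1) (3,5) (4,2) (5,5)

Derivation:
(1,0): no bracket -> illegal
(1,2): no bracket -> illegal
(1,3): flips 1 -> legal
(1,4): no bracket -> illegal
(2,0): flips 1 -> legal
(2,5): no bracket -> illegal
(3,0): no bracket -> illegal
(3,1): flips 2 -> legal
(3,5): flips 1 -> legal
(4,1): no bracket -> illegal
(4,2): flips 1 -> legal
(4,3): no bracket -> illegal
(5,3): no bracket -> illegal
(5,5): flips 1 -> legal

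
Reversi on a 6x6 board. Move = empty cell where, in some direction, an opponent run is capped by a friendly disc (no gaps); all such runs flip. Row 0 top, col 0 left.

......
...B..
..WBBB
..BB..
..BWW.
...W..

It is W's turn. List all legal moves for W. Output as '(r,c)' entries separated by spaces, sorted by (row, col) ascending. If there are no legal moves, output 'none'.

(0,2): no bracket -> illegal
(0,3): flips 3 -> legal
(0,4): flips 1 -> legal
(1,2): no bracket -> illegal
(1,4): no bracket -> illegal
(1,5): no bracket -> illegal
(2,1): flips 1 -> legal
(3,1): flips 1 -> legal
(3,4): no bracket -> illegal
(3,5): no bracket -> illegal
(4,1): flips 1 -> legal
(5,1): no bracket -> illegal
(5,2): flips 2 -> legal

Answer: (0,3) (0,4) (2,1) (3,1) (4,1) (5,2)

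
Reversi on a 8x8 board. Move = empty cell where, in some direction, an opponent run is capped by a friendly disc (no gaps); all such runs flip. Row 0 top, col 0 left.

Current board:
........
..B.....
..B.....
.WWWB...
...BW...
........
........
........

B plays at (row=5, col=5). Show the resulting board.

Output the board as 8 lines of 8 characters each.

Place B at (5,5); scan 8 dirs for brackets.
Dir NW: opp run (4,4) (3,3) capped by B -> flip
Dir N: first cell '.' (not opp) -> no flip
Dir NE: first cell '.' (not opp) -> no flip
Dir W: first cell '.' (not opp) -> no flip
Dir E: first cell '.' (not opp) -> no flip
Dir SW: first cell '.' (not opp) -> no flip
Dir S: first cell '.' (not opp) -> no flip
Dir SE: first cell '.' (not opp) -> no flip
All flips: (3,3) (4,4)

Answer: ........
..B.....
..B.....
.WWBB...
...BB...
.....B..
........
........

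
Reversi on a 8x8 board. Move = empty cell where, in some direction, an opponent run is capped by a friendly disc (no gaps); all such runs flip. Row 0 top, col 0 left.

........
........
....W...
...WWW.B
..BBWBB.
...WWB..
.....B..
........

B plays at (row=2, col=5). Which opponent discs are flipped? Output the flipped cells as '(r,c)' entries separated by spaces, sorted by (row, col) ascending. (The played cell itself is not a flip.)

Dir NW: first cell '.' (not opp) -> no flip
Dir N: first cell '.' (not opp) -> no flip
Dir NE: first cell '.' (not opp) -> no flip
Dir W: opp run (2,4), next='.' -> no flip
Dir E: first cell '.' (not opp) -> no flip
Dir SW: opp run (3,4) capped by B -> flip
Dir S: opp run (3,5) capped by B -> flip
Dir SE: first cell '.' (not opp) -> no flip

Answer: (3,4) (3,5)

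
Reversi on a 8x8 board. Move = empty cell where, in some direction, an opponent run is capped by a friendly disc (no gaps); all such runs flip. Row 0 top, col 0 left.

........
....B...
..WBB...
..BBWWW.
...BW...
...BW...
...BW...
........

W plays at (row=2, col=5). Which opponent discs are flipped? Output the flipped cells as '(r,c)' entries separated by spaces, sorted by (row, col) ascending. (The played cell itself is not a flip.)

Answer: (2,3) (2,4)

Derivation:
Dir NW: opp run (1,4), next='.' -> no flip
Dir N: first cell '.' (not opp) -> no flip
Dir NE: first cell '.' (not opp) -> no flip
Dir W: opp run (2,4) (2,3) capped by W -> flip
Dir E: first cell '.' (not opp) -> no flip
Dir SW: first cell 'W' (not opp) -> no flip
Dir S: first cell 'W' (not opp) -> no flip
Dir SE: first cell 'W' (not opp) -> no flip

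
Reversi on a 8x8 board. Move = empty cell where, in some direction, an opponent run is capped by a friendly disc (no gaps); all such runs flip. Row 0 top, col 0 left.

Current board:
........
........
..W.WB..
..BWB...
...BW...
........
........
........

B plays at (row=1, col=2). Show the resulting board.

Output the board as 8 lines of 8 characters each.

Place B at (1,2); scan 8 dirs for brackets.
Dir NW: first cell '.' (not opp) -> no flip
Dir N: first cell '.' (not opp) -> no flip
Dir NE: first cell '.' (not opp) -> no flip
Dir W: first cell '.' (not opp) -> no flip
Dir E: first cell '.' (not opp) -> no flip
Dir SW: first cell '.' (not opp) -> no flip
Dir S: opp run (2,2) capped by B -> flip
Dir SE: first cell '.' (not opp) -> no flip
All flips: (2,2)

Answer: ........
..B.....
..B.WB..
..BWB...
...BW...
........
........
........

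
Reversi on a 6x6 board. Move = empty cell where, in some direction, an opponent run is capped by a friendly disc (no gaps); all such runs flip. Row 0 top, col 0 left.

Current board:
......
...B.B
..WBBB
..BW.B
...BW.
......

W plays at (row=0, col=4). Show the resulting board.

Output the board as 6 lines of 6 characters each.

Answer: ....W.
...W.B
..WBBB
..BW.B
...BW.
......

Derivation:
Place W at (0,4); scan 8 dirs for brackets.
Dir NW: edge -> no flip
Dir N: edge -> no flip
Dir NE: edge -> no flip
Dir W: first cell '.' (not opp) -> no flip
Dir E: first cell '.' (not opp) -> no flip
Dir SW: opp run (1,3) capped by W -> flip
Dir S: first cell '.' (not opp) -> no flip
Dir SE: opp run (1,5), next=edge -> no flip
All flips: (1,3)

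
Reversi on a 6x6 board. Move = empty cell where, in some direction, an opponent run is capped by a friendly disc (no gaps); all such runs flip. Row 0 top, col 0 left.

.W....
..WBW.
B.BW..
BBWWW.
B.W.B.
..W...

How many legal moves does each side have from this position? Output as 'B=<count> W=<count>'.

-- B to move --
(0,0): no bracket -> illegal
(0,2): flips 1 -> legal
(0,3): no bracket -> illegal
(0,4): no bracket -> illegal
(0,5): no bracket -> illegal
(1,0): no bracket -> illegal
(1,1): flips 1 -> legal
(1,5): flips 1 -> legal
(2,1): no bracket -> illegal
(2,4): flips 2 -> legal
(2,5): no bracket -> illegal
(3,5): flips 3 -> legal
(4,1): no bracket -> illegal
(4,3): flips 2 -> legal
(4,5): no bracket -> illegal
(5,1): no bracket -> illegal
(5,3): flips 1 -> legal
B mobility = 7
-- W to move --
(0,2): no bracket -> illegal
(0,3): flips 1 -> legal
(0,4): no bracket -> illegal
(1,0): no bracket -> illegal
(1,1): flips 1 -> legal
(2,1): flips 1 -> legal
(2,4): no bracket -> illegal
(3,5): no bracket -> illegal
(4,1): no bracket -> illegal
(4,3): no bracket -> illegal
(4,5): no bracket -> illegal
(5,0): no bracket -> illegal
(5,1): no bracket -> illegal
(5,3): no bracket -> illegal
(5,4): flips 1 -> legal
(5,5): flips 1 -> legal
W mobility = 5

Answer: B=7 W=5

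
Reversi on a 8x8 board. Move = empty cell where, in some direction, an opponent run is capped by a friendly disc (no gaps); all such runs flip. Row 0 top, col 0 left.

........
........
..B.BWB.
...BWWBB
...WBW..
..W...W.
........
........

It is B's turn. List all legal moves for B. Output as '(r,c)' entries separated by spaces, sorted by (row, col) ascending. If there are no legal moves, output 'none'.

Answer: (1,4) (4,2) (4,6) (5,3) (5,4)

Derivation:
(1,4): flips 1 -> legal
(1,5): no bracket -> illegal
(1,6): no bracket -> illegal
(2,3): no bracket -> illegal
(3,2): no bracket -> illegal
(4,1): no bracket -> illegal
(4,2): flips 1 -> legal
(4,6): flips 2 -> legal
(4,7): no bracket -> illegal
(5,1): no bracket -> illegal
(5,3): flips 1 -> legal
(5,4): flips 1 -> legal
(5,5): no bracket -> illegal
(5,7): no bracket -> illegal
(6,1): no bracket -> illegal
(6,2): no bracket -> illegal
(6,3): no bracket -> illegal
(6,5): no bracket -> illegal
(6,6): no bracket -> illegal
(6,7): no bracket -> illegal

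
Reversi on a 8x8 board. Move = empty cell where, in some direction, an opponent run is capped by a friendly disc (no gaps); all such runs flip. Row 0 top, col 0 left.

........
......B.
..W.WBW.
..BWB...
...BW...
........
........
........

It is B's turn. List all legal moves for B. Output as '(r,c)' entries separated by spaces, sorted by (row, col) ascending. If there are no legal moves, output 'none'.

(1,1): no bracket -> illegal
(1,2): flips 1 -> legal
(1,3): no bracket -> illegal
(1,4): flips 1 -> legal
(1,5): no bracket -> illegal
(1,7): no bracket -> illegal
(2,1): no bracket -> illegal
(2,3): flips 2 -> legal
(2,7): flips 1 -> legal
(3,1): no bracket -> illegal
(3,5): no bracket -> illegal
(3,6): flips 1 -> legal
(3,7): no bracket -> illegal
(4,2): no bracket -> illegal
(4,5): flips 1 -> legal
(5,3): no bracket -> illegal
(5,4): flips 1 -> legal
(5,5): no bracket -> illegal

Answer: (1,2) (1,4) (2,3) (2,7) (3,6) (4,5) (5,4)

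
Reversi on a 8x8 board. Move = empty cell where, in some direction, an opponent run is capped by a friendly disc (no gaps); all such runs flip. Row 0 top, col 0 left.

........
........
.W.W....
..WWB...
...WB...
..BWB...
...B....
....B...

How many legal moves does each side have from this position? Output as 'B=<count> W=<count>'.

-- B to move --
(1,0): flips 3 -> legal
(1,1): no bracket -> illegal
(1,2): flips 1 -> legal
(1,3): flips 4 -> legal
(1,4): no bracket -> illegal
(2,0): no bracket -> illegal
(2,2): flips 1 -> legal
(2,4): no bracket -> illegal
(3,0): no bracket -> illegal
(3,1): flips 2 -> legal
(4,1): no bracket -> illegal
(4,2): flips 1 -> legal
(6,2): flips 1 -> legal
(6,4): no bracket -> illegal
B mobility = 7
-- W to move --
(2,4): no bracket -> illegal
(2,5): flips 1 -> legal
(3,5): flips 2 -> legal
(4,1): no bracket -> illegal
(4,2): no bracket -> illegal
(4,5): flips 2 -> legal
(5,1): flips 1 -> legal
(5,5): flips 2 -> legal
(6,1): flips 1 -> legal
(6,2): no bracket -> illegal
(6,4): no bracket -> illegal
(6,5): flips 1 -> legal
(7,2): no bracket -> illegal
(7,3): flips 1 -> legal
(7,5): no bracket -> illegal
W mobility = 8

Answer: B=7 W=8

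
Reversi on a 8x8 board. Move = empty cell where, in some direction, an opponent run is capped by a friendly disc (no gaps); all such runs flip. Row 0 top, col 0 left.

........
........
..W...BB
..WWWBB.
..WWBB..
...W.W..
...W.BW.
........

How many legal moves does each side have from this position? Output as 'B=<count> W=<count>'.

Answer: B=8 W=8

Derivation:
-- B to move --
(1,1): flips 2 -> legal
(1,2): no bracket -> illegal
(1,3): no bracket -> illegal
(2,1): no bracket -> illegal
(2,3): flips 1 -> legal
(2,4): flips 1 -> legal
(2,5): no bracket -> illegal
(3,1): flips 3 -> legal
(4,1): flips 2 -> legal
(4,6): no bracket -> illegal
(5,1): no bracket -> illegal
(5,2): no bracket -> illegal
(5,4): no bracket -> illegal
(5,6): no bracket -> illegal
(5,7): no bracket -> illegal
(6,2): flips 1 -> legal
(6,4): no bracket -> illegal
(6,7): flips 1 -> legal
(7,2): no bracket -> illegal
(7,3): no bracket -> illegal
(7,4): no bracket -> illegal
(7,5): no bracket -> illegal
(7,6): no bracket -> illegal
(7,7): flips 2 -> legal
B mobility = 8
-- W to move --
(1,5): no bracket -> illegal
(1,6): no bracket -> illegal
(1,7): flips 3 -> legal
(2,4): no bracket -> illegal
(2,5): flips 2 -> legal
(3,7): flips 2 -> legal
(4,6): flips 2 -> legal
(4,7): no bracket -> illegal
(5,4): flips 1 -> legal
(5,6): flips 1 -> legal
(6,4): flips 1 -> legal
(7,4): no bracket -> illegal
(7,5): flips 1 -> legal
(7,6): no bracket -> illegal
W mobility = 8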